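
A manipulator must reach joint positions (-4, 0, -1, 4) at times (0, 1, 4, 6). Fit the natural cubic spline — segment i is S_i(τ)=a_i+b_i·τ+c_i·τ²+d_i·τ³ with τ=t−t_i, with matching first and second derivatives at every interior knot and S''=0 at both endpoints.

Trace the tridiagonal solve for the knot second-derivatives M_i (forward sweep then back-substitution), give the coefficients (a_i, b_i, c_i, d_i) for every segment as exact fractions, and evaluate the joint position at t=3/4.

Δ: Δ0=4, Δ1=-1/3, Δ2=5/2
row 1: diag=8, rhs=-26; c'=3/8, d'=-13/4
row 2: denom=10−3·3/8=71/8; d'=(17−3·-13/4)/(71/8)=214/71
back: M2=214/71
back: M1=-13/4−3/8·214/71=-311/71
M: M0=0, M1=-311/71, M2=214/71, M3=0
seg 0: a=-4, c=M0/2=0, d=(M1−M0)/(6·1)=-311/426, b=Δ0−h0·(2M0+M1)/6=2015/426
seg 1: a=0, c=M1/2=-311/142, d=(M2−M1)/(6·3)=175/426, b=Δ1−h1·(2M1+M2)/6=541/213
seg 2: a=-1, c=M2/2=107/71, d=(M3−M2)/(6·2)=-107/426, b=Δ2−h2·(2M2+M3)/6=209/426
t_q=3/4 → seg 0, τ=3/4; S=-4+2015/426·τ+0·τ²+-311/426·τ³=-6911/9088

  seg 0: a=-4 b=2015/426 c=0 d=-311/426
  seg 1: a=0 b=541/213 c=-311/142 d=175/426
  seg 2: a=-1 b=209/426 c=107/71 d=-107/426
S(3/4) = -6911/9088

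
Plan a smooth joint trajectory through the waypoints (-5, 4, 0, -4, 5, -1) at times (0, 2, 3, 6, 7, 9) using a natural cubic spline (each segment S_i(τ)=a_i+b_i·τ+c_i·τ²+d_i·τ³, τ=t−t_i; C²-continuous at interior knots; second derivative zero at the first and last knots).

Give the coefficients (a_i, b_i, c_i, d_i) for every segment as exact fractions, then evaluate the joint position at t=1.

Δ: Δ0=9/2, Δ1=-4, Δ2=-4/3, Δ3=9, Δ4=-3
row 1: diag=6, rhs=-51; c'=1/6, d'=-17/2
row 2: denom=8−1·1/6=47/6; d'=(16−1·-17/2)/(47/6)=147/47
row 3: denom=8−3·18/47=322/47; d'=(62−3·147/47)/(322/47)=2473/322
row 4: denom=6−1·47/322=1885/322; d'=(-72−1·2473/322)/(1885/322)=-25657/1885
back: M4=-25657/1885
back: M3=2473/322−47/322·-25657/1885=18222/1885
back: M2=147/47−18/47·18222/1885=-1083/1885
back: M1=-17/2−1/6·-1083/1885=-15842/1885
M: M0=0, M1=-15842/1885, M2=-1083/1885, M3=18222/1885, M4=-25657/1885, M5=0
seg 0: a=-5, c=M0/2=0, d=(M1−M0)/(6·2)=-7921/11310, b=Δ0−h0·(2M0+M1)/6=82579/11310
seg 1: a=4, c=M1/2=-7921/1885, d=(M2−M1)/(6·1)=14759/11310, b=Δ1−h1·(2M1+M2)/6=-12473/11310
seg 2: a=0, c=M2/2=-1083/3770, d=(M3−M2)/(6·3)=33/58, b=Δ2−h2·(2M2+M3)/6=-31624/5655
seg 3: a=-4, c=M3/2=9111/1885, d=(M4−M3)/(6·1)=-43879/11310, b=Δ3−h3·(2M3+M4)/6=91003/11310
seg 4: a=5, c=M4/2=-25657/3770, d=(M5−M4)/(6·2)=25657/22620, b=Δ4−h4·(2M4+M5)/6=34349/5655
t_q=1 → seg 0, τ=1; S=-5+82579/11310·τ+0·τ²+-7921/11310·τ³=3018/1885

  seg 0: a=-5 b=82579/11310 c=0 d=-7921/11310
  seg 1: a=4 b=-12473/11310 c=-7921/1885 d=14759/11310
  seg 2: a=0 b=-31624/5655 c=-1083/3770 d=33/58
  seg 3: a=-4 b=91003/11310 c=9111/1885 d=-43879/11310
  seg 4: a=5 b=34349/5655 c=-25657/3770 d=25657/22620
S(1) = 3018/1885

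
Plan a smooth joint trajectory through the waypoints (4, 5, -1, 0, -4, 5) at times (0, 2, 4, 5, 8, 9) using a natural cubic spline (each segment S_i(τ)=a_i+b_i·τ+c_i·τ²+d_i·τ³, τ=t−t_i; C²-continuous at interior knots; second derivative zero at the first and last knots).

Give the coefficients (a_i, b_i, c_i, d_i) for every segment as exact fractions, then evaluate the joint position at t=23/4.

  seg 0: a=4 b=3383/1767 c=0 d=-4999/14136
  seg 1: a=5 b=-8231/3534 c=-4999/2356 d=6313/7068
  seg 2: a=-1 b=-347/3534 c=7627/2356 d=-15119/7068
  seg 3: a=0 b=-289/7068 c=-1873/589 d=2159/2356
  seg 4: a=-4 b=19867/3534 c=11939/2356 d=-11939/7068
S(23/4) = -216043/150784

Δ: Δ0=1/2, Δ1=-3, Δ2=1, Δ3=-4/3, Δ4=9
row 1: diag=8, rhs=-21; c'=1/4, d'=-21/8
row 2: denom=6−2·1/4=11/2; d'=(24−2·-21/8)/(11/2)=117/22
row 3: denom=8−1·2/11=86/11; d'=(-14−1·117/22)/(86/11)=-425/172
row 4: denom=8−3·33/86=589/86; d'=(62−3·-425/172)/(589/86)=11939/1178
back: M4=11939/1178
back: M3=-425/172−33/86·11939/1178=-3746/589
back: M2=117/22−2/11·-3746/589=7627/1178
back: M1=-21/8−1/4·7627/1178=-4999/1178
M: M0=0, M1=-4999/1178, M2=7627/1178, M3=-3746/589, M4=11939/1178, M5=0
seg 0: a=4, c=M0/2=0, d=(M1−M0)/(6·2)=-4999/14136, b=Δ0−h0·(2M0+M1)/6=3383/1767
seg 1: a=5, c=M1/2=-4999/2356, d=(M2−M1)/(6·2)=6313/7068, b=Δ1−h1·(2M1+M2)/6=-8231/3534
seg 2: a=-1, c=M2/2=7627/2356, d=(M3−M2)/(6·1)=-15119/7068, b=Δ2−h2·(2M2+M3)/6=-347/3534
seg 3: a=0, c=M3/2=-1873/589, d=(M4−M3)/(6·3)=2159/2356, b=Δ3−h3·(2M3+M4)/6=-289/7068
seg 4: a=-4, c=M4/2=11939/2356, d=(M5−M4)/(6·1)=-11939/7068, b=Δ4−h4·(2M4+M5)/6=19867/3534
t_q=23/4 → seg 3, τ=3/4; S=0+-289/7068·τ+-1873/589·τ²+2159/2356·τ³=-216043/150784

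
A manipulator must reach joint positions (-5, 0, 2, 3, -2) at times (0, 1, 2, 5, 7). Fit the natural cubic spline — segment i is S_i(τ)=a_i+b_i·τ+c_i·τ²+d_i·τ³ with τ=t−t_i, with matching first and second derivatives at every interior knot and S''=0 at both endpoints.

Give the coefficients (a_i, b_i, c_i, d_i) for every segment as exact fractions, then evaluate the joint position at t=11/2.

Δ: Δ0=5, Δ1=2, Δ2=1/3, Δ3=-5/2
row 1: diag=4, rhs=-18; c'=1/4, d'=-9/2
row 2: denom=8−1·1/4=31/4; d'=(-10−1·-9/2)/(31/4)=-22/31
row 3: denom=10−3·12/31=274/31; d'=(-17−3·-22/31)/(274/31)=-461/274
back: M3=-461/274
back: M2=-22/31−12/31·-461/274=-8/137
back: M1=-9/2−1/4·-8/137=-1229/274
M: M0=0, M1=-1229/274, M2=-8/137, M3=-461/274, M4=0
seg 0: a=-5, c=M0/2=0, d=(M1−M0)/(6·1)=-1229/1644, b=Δ0−h0·(2M0+M1)/6=9449/1644
seg 1: a=0, c=M1/2=-1229/548, d=(M2−M1)/(6·1)=1213/1644, b=Δ1−h1·(2M1+M2)/6=2881/822
seg 2: a=2, c=M2/2=-4/137, d=(M3−M2)/(6·3)=-445/4932, b=Δ2−h2·(2M2+M3)/6=2027/1644
seg 3: a=3, c=M3/2=-461/548, d=(M4−M3)/(6·2)=461/3288, b=Δ3−h3·(2M3+M4)/6=-1133/822
t_q=11/2 → seg 3, τ=1/2; S=3+-1133/822·τ+-461/548·τ²+461/3288·τ³=18571/8768

  seg 0: a=-5 b=9449/1644 c=0 d=-1229/1644
  seg 1: a=0 b=2881/822 c=-1229/548 d=1213/1644
  seg 2: a=2 b=2027/1644 c=-4/137 d=-445/4932
  seg 3: a=3 b=-1133/822 c=-461/548 d=461/3288
S(11/2) = 18571/8768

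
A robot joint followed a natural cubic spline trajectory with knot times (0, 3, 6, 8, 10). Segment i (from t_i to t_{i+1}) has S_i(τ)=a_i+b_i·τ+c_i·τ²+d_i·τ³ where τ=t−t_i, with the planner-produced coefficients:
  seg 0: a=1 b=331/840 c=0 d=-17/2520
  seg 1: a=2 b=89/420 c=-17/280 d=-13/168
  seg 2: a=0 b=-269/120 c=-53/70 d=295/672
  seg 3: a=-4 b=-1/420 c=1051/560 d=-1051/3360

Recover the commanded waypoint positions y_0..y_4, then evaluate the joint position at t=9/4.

y_0=1 y_1=2 y_2=0 y_3=-4 y_4=1
S(9/4) = 4633/2560

y_0 = S_0(0) = a_0 = 1
y_1 = S_1(0) = a_1 = 2
y_2 = S_2(0) = a_2 = 0
y_3 = S_3(0) = a_3 = -4
y_4 = S_3(2) = 1
t_q=9/4 is in segment 0 (τ=9/4); S_0(τ)=4633/2560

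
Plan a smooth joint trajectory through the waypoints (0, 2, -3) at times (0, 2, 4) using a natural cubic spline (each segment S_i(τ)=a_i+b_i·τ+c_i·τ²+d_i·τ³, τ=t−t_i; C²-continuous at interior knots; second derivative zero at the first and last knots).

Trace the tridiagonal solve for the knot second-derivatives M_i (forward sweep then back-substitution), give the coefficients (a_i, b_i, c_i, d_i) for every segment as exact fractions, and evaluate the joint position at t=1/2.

Δ: Δ0=1, Δ1=-5/2
row 1: diag=8, rhs=-21; c'=1/4, d'=-21/8
back: M1=-21/8
M: M0=0, M1=-21/8, M2=0
seg 0: a=0, c=M0/2=0, d=(M1−M0)/(6·2)=-7/32, b=Δ0−h0·(2M0+M1)/6=15/8
seg 1: a=2, c=M1/2=-21/16, d=(M2−M1)/(6·2)=7/32, b=Δ1−h1·(2M1+M2)/6=-3/4
t_q=1/2 → seg 0, τ=1/2; S=0+15/8·τ+0·τ²+-7/32·τ³=233/256

  seg 0: a=0 b=15/8 c=0 d=-7/32
  seg 1: a=2 b=-3/4 c=-21/16 d=7/32
S(1/2) = 233/256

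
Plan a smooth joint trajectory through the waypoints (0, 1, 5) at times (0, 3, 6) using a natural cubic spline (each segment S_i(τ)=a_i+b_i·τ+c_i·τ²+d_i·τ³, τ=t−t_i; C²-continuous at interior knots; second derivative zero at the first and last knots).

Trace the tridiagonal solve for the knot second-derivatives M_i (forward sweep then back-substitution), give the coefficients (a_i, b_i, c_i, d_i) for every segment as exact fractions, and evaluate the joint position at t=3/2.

Δ: Δ0=1/3, Δ1=4/3
row 1: diag=12, rhs=6; c'=1/4, d'=1/2
back: M1=1/2
M: M0=0, M1=1/2, M2=0
seg 0: a=0, c=M0/2=0, d=(M1−M0)/(6·3)=1/36, b=Δ0−h0·(2M0+M1)/6=1/12
seg 1: a=1, c=M1/2=1/4, d=(M2−M1)/(6·3)=-1/36, b=Δ1−h1·(2M1+M2)/6=5/6
t_q=3/2 → seg 0, τ=3/2; S=0+1/12·τ+0·τ²+1/36·τ³=7/32

  seg 0: a=0 b=1/12 c=0 d=1/36
  seg 1: a=1 b=5/6 c=1/4 d=-1/36
S(3/2) = 7/32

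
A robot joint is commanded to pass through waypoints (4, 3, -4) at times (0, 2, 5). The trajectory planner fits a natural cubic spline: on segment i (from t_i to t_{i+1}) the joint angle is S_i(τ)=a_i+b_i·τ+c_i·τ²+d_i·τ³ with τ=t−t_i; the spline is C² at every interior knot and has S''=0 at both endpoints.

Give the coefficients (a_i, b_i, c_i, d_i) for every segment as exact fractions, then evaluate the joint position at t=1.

Δ: Δ0=-1/2, Δ1=-7/3
row 1: diag=10, rhs=-11; c'=3/10, d'=-11/10
back: M1=-11/10
M: M0=0, M1=-11/10, M2=0
seg 0: a=4, c=M0/2=0, d=(M1−M0)/(6·2)=-11/120, b=Δ0−h0·(2M0+M1)/6=-2/15
seg 1: a=3, c=M1/2=-11/20, d=(M2−M1)/(6·3)=11/180, b=Δ1−h1·(2M1+M2)/6=-37/30
t_q=1 → seg 0, τ=1; S=4+-2/15·τ+0·τ²+-11/120·τ³=151/40

  seg 0: a=4 b=-2/15 c=0 d=-11/120
  seg 1: a=3 b=-37/30 c=-11/20 d=11/180
S(1) = 151/40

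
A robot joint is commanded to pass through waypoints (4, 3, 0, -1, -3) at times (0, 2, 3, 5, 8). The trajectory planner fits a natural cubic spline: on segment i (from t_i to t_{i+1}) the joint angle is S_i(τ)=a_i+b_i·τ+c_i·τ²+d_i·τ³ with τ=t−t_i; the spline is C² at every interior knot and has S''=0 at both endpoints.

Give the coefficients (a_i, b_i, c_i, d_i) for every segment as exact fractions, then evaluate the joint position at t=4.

  seg 0: a=4 b=503/978 c=0 d=-124/489
  seg 1: a=3 b=-2473/978 c=-248/163 d=1027/978
  seg 2: a=0 b=-1184/489 c=531/326 d=-1307/3912
  seg 3: a=-1 b=83/978 c=-245/652 d=245/5868
S(4) = -1469/1304

Δ: Δ0=-1/2, Δ1=-3, Δ2=-1/2, Δ3=-2/3
row 1: diag=6, rhs=-15; c'=1/6, d'=-5/2
row 2: denom=6−1·1/6=35/6; d'=(15−1·-5/2)/(35/6)=3
row 3: denom=10−2·12/35=326/35; d'=(-1−2·3)/(326/35)=-245/326
back: M3=-245/326
back: M2=3−12/35·-245/326=531/163
back: M1=-5/2−1/6·531/163=-496/163
M: M0=0, M1=-496/163, M2=531/163, M3=-245/326, M4=0
seg 0: a=4, c=M0/2=0, d=(M1−M0)/(6·2)=-124/489, b=Δ0−h0·(2M0+M1)/6=503/978
seg 1: a=3, c=M1/2=-248/163, d=(M2−M1)/(6·1)=1027/978, b=Δ1−h1·(2M1+M2)/6=-2473/978
seg 2: a=0, c=M2/2=531/326, d=(M3−M2)/(6·2)=-1307/3912, b=Δ2−h2·(2M2+M3)/6=-1184/489
seg 3: a=-1, c=M3/2=-245/652, d=(M4−M3)/(6·3)=245/5868, b=Δ3−h3·(2M3+M4)/6=83/978
t_q=4 → seg 2, τ=1; S=0+-1184/489·τ+531/326·τ²+-1307/3912·τ³=-1469/1304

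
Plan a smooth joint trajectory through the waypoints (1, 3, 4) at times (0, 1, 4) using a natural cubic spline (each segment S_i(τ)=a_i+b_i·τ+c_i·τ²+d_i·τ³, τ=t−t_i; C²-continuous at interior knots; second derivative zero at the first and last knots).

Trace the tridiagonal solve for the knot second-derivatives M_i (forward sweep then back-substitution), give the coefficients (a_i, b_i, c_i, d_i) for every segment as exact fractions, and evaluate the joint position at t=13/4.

Δ: Δ0=2, Δ1=1/3
row 1: diag=8, rhs=-10; c'=3/8, d'=-5/4
back: M1=-5/4
M: M0=0, M1=-5/4, M2=0
seg 0: a=1, c=M0/2=0, d=(M1−M0)/(6·1)=-5/24, b=Δ0−h0·(2M0+M1)/6=53/24
seg 1: a=3, c=M1/2=-5/8, d=(M2−M1)/(6·3)=5/72, b=Δ1−h1·(2M1+M2)/6=19/12
t_q=13/4 → seg 1, τ=9/4; S=3+19/12·τ+-5/8·τ²+5/72·τ³=2145/512

  seg 0: a=1 b=53/24 c=0 d=-5/24
  seg 1: a=3 b=19/12 c=-5/8 d=5/72
S(13/4) = 2145/512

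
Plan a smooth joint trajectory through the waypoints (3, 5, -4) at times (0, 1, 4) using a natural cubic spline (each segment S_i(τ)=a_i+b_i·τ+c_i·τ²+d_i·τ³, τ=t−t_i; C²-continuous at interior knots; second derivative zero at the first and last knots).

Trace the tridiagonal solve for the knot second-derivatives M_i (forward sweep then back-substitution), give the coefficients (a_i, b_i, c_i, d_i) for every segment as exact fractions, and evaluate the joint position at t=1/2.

Δ: Δ0=2, Δ1=-3
row 1: diag=8, rhs=-30; c'=3/8, d'=-15/4
back: M1=-15/4
M: M0=0, M1=-15/4, M2=0
seg 0: a=3, c=M0/2=0, d=(M1−M0)/(6·1)=-5/8, b=Δ0−h0·(2M0+M1)/6=21/8
seg 1: a=5, c=M1/2=-15/8, d=(M2−M1)/(6·3)=5/24, b=Δ1−h1·(2M1+M2)/6=3/4
t_q=1/2 → seg 0, τ=1/2; S=3+21/8·τ+0·τ²+-5/8·τ³=271/64

  seg 0: a=3 b=21/8 c=0 d=-5/8
  seg 1: a=5 b=3/4 c=-15/8 d=5/24
S(1/2) = 271/64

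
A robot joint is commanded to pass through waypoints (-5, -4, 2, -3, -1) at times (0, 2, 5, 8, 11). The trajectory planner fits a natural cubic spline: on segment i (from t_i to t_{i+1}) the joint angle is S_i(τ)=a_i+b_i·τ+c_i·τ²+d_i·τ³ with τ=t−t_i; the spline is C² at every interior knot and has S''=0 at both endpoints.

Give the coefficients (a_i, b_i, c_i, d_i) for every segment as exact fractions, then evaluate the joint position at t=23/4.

  seg 0: a=-5 b=-5/69 c=0 d=79/552
  seg 1: a=-4 b=227/138 c=79/92 d=-613/2484
  seg 2: a=2 b=37/276 c=-94/69 d=631/2484
  seg 3: a=-3 b=-163/138 c=85/92 d=-85/828
S(23/4) = 369/256

Δ: Δ0=1/2, Δ1=2, Δ2=-5/3, Δ3=2/3
row 1: diag=10, rhs=9; c'=3/10, d'=9/10
row 2: denom=12−3·3/10=111/10; d'=(-22−3·9/10)/(111/10)=-247/111
row 3: denom=12−3·10/37=414/37; d'=(14−3·-247/111)/(414/37)=85/46
back: M3=85/46
back: M2=-247/111−10/37·85/46=-188/69
back: M1=9/10−3/10·-188/69=79/46
M: M0=0, M1=79/46, M2=-188/69, M3=85/46, M4=0
seg 0: a=-5, c=M0/2=0, d=(M1−M0)/(6·2)=79/552, b=Δ0−h0·(2M0+M1)/6=-5/69
seg 1: a=-4, c=M1/2=79/92, d=(M2−M1)/(6·3)=-613/2484, b=Δ1−h1·(2M1+M2)/6=227/138
seg 2: a=2, c=M2/2=-94/69, d=(M3−M2)/(6·3)=631/2484, b=Δ2−h2·(2M2+M3)/6=37/276
seg 3: a=-3, c=M3/2=85/92, d=(M4−M3)/(6·3)=-85/828, b=Δ3−h3·(2M3+M4)/6=-163/138
t_q=23/4 → seg 2, τ=3/4; S=2+37/276·τ+-94/69·τ²+631/2484·τ³=369/256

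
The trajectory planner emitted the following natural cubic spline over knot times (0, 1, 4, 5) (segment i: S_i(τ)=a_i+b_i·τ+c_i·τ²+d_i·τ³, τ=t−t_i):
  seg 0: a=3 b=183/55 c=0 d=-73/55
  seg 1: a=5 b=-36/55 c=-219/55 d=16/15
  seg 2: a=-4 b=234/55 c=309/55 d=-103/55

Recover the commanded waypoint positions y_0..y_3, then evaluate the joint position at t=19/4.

y_0 = S_0(0) = a_0 = 3
y_1 = S_1(0) = a_1 = 5
y_2 = S_2(0) = a_2 = -4
y_3 = S_2(1) = 4
t_q=19/4 is in segment 2 (τ=3/4); S_2(τ)=1099/704

y_0=3 y_1=5 y_2=-4 y_3=4
S(19/4) = 1099/704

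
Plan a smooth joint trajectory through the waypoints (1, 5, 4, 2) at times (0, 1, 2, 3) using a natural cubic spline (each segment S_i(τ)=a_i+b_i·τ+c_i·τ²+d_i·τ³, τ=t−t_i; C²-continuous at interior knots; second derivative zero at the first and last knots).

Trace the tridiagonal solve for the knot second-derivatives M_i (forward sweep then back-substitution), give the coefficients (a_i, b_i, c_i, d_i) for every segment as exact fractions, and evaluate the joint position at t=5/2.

  seg 0: a=1 b=79/15 c=0 d=-19/15
  seg 1: a=5 b=22/15 c=-19/5 d=4/3
  seg 2: a=4 b=-32/15 c=1/5 d=-1/15
S(5/2) = 119/40

Δ: Δ0=4, Δ1=-1, Δ2=-2
row 1: diag=4, rhs=-30; c'=1/4, d'=-15/2
row 2: denom=4−1·1/4=15/4; d'=(-6−1·-15/2)/(15/4)=2/5
back: M2=2/5
back: M1=-15/2−1/4·2/5=-38/5
M: M0=0, M1=-38/5, M2=2/5, M3=0
seg 0: a=1, c=M0/2=0, d=(M1−M0)/(6·1)=-19/15, b=Δ0−h0·(2M0+M1)/6=79/15
seg 1: a=5, c=M1/2=-19/5, d=(M2−M1)/(6·1)=4/3, b=Δ1−h1·(2M1+M2)/6=22/15
seg 2: a=4, c=M2/2=1/5, d=(M3−M2)/(6·1)=-1/15, b=Δ2−h2·(2M2+M3)/6=-32/15
t_q=5/2 → seg 2, τ=1/2; S=4+-32/15·τ+1/5·τ²+-1/15·τ³=119/40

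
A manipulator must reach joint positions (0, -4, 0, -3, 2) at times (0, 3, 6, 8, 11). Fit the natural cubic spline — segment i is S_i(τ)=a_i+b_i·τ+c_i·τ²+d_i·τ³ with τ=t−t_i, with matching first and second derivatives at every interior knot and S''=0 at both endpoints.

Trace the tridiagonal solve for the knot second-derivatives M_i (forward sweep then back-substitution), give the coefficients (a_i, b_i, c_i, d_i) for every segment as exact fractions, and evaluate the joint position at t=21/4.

Δ: Δ0=-4/3, Δ1=4/3, Δ2=-3/2, Δ3=5/3
row 1: diag=12, rhs=16; c'=1/4, d'=4/3
row 2: denom=10−3·1/4=37/4; d'=(-17−3·4/3)/(37/4)=-84/37
row 3: denom=10−2·8/37=354/37; d'=(19−2·-84/37)/(354/37)=871/354
back: M3=871/354
back: M2=-84/37−8/37·871/354=-496/177
back: M1=4/3−1/4·-496/177=120/59
M: M0=0, M1=120/59, M2=-496/177, M3=871/354, M4=0
seg 0: a=0, c=M0/2=0, d=(M1−M0)/(6·3)=20/177, b=Δ0−h0·(2M0+M1)/6=-416/177
seg 1: a=-4, c=M1/2=60/59, d=(M2−M1)/(6·3)=-428/1593, b=Δ1−h1·(2M1+M2)/6=124/177
seg 2: a=0, c=M2/2=-248/177, d=(M3−M2)/(6·2)=207/472, b=Δ2−h2·(2M2+M3)/6=-80/177
seg 3: a=-3, c=M3/2=871/708, d=(M4−M3)/(6·3)=-871/6372, b=Δ3−h3·(2M3+M4)/6=-281/354
t_q=21/4 → seg 1, τ=9/4; S=-4+124/177·τ+60/59·τ²+-428/1593·τ³=-317/944

  seg 0: a=0 b=-416/177 c=0 d=20/177
  seg 1: a=-4 b=124/177 c=60/59 d=-428/1593
  seg 2: a=0 b=-80/177 c=-248/177 d=207/472
  seg 3: a=-3 b=-281/354 c=871/708 d=-871/6372
S(21/4) = -317/944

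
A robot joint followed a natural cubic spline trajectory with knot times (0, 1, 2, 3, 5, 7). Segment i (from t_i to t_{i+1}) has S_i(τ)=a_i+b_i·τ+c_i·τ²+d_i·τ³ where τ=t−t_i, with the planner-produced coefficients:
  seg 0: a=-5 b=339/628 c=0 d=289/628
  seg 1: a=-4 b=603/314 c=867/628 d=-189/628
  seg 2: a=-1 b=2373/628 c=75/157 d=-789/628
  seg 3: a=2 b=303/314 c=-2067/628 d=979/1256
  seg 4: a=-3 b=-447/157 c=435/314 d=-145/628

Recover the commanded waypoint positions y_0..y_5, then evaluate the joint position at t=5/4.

y_0=-5 y_1=-4 y_2=-1 y_3=2 y_4=-3 y_5=-5
S(5/4) = -138193/40192

y_0 = S_0(0) = a_0 = -5
y_1 = S_1(0) = a_1 = -4
y_2 = S_2(0) = a_2 = -1
y_3 = S_3(0) = a_3 = 2
y_4 = S_4(0) = a_4 = -3
y_5 = S_4(2) = -5
t_q=5/4 is in segment 1 (τ=1/4); S_1(τ)=-138193/40192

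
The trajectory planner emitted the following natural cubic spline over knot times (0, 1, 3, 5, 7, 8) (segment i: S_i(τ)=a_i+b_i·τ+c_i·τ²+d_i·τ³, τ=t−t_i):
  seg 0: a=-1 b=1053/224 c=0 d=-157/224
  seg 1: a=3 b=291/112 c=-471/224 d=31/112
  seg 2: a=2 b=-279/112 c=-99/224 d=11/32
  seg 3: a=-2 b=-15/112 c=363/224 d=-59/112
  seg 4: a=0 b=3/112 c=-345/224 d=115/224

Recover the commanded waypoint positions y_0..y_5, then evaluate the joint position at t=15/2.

y_0 = S_0(0) = a_0 = -1
y_1 = S_1(0) = a_1 = 3
y_2 = S_2(0) = a_2 = 2
y_3 = S_3(0) = a_3 = -2
y_4 = S_4(0) = a_4 = 0
y_5 = S_4(1) = -1
t_q=15/2 is in segment 4 (τ=1/2); S_4(τ)=-551/1792

y_0=-1 y_1=3 y_2=2 y_3=-2 y_4=0 y_5=-1
S(15/2) = -551/1792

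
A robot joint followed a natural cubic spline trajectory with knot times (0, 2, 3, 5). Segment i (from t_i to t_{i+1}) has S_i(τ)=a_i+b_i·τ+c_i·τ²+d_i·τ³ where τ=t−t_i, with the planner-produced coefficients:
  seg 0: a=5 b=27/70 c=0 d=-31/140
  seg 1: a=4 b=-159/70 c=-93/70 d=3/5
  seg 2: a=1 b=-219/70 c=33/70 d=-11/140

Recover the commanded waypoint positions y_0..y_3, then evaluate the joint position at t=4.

y_0 = S_0(0) = a_0 = 5
y_1 = S_1(0) = a_1 = 4
y_2 = S_2(0) = a_2 = 1
y_3 = S_2(2) = -4
t_q=4 is in segment 2 (τ=1); S_2(τ)=-243/140

y_0=5 y_1=4 y_2=1 y_3=-4
S(4) = -243/140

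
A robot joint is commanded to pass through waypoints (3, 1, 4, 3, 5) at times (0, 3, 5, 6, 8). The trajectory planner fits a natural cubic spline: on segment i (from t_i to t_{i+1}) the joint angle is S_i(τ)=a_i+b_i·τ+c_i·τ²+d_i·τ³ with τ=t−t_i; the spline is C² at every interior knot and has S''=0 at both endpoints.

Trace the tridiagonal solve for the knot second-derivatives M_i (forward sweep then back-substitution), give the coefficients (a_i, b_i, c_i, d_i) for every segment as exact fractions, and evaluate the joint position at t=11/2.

  seg 0: a=3 b=-3281/1956 c=0 d=659/5868
  seg 1: a=1 b=1325/978 c=659/652 d=-1835/3912
  seg 2: a=4 b=-113/489 c=-294/163 d=506/489
  seg 3: a=3 b=-359/489 c=212/163 d=-106/489
S(11/2) = 2323/652

Δ: Δ0=-2/3, Δ1=3/2, Δ2=-1, Δ3=1
row 1: diag=10, rhs=13; c'=1/5, d'=13/10
row 2: denom=6−2·1/5=28/5; d'=(-15−2·13/10)/(28/5)=-22/7
row 3: denom=6−1·5/28=163/28; d'=(12−1·-22/7)/(163/28)=424/163
back: M3=424/163
back: M2=-22/7−5/28·424/163=-588/163
back: M1=13/10−1/5·-588/163=659/326
M: M0=0, M1=659/326, M2=-588/163, M3=424/163, M4=0
seg 0: a=3, c=M0/2=0, d=(M1−M0)/(6·3)=659/5868, b=Δ0−h0·(2M0+M1)/6=-3281/1956
seg 1: a=1, c=M1/2=659/652, d=(M2−M1)/(6·2)=-1835/3912, b=Δ1−h1·(2M1+M2)/6=1325/978
seg 2: a=4, c=M2/2=-294/163, d=(M3−M2)/(6·1)=506/489, b=Δ2−h2·(2M2+M3)/6=-113/489
seg 3: a=3, c=M3/2=212/163, d=(M4−M3)/(6·2)=-106/489, b=Δ3−h3·(2M3+M4)/6=-359/489
t_q=11/2 → seg 2, τ=1/2; S=4+-113/489·τ+-294/163·τ²+506/489·τ³=2323/652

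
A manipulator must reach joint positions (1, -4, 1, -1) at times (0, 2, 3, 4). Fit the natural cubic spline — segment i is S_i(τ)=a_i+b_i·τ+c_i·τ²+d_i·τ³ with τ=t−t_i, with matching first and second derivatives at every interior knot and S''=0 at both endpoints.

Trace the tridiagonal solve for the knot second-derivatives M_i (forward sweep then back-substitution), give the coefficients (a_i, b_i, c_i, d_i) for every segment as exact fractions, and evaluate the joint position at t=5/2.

Δ: Δ0=-5/2, Δ1=5, Δ2=-2
row 1: diag=6, rhs=45; c'=1/6, d'=15/2
row 2: denom=4−1·1/6=23/6; d'=(-42−1·15/2)/(23/6)=-297/23
back: M2=-297/23
back: M1=15/2−1/6·-297/23=222/23
M: M0=0, M1=222/23, M2=-297/23, M3=0
seg 0: a=1, c=M0/2=0, d=(M1−M0)/(6·2)=37/46, b=Δ0−h0·(2M0+M1)/6=-263/46
seg 1: a=-4, c=M1/2=111/23, d=(M2−M1)/(6·1)=-173/46, b=Δ1−h1·(2M1+M2)/6=181/46
seg 2: a=1, c=M2/2=-297/46, d=(M3−M2)/(6·1)=99/46, b=Δ2−h2·(2M2+M3)/6=53/23
t_q=5/2 → seg 1, τ=1/2; S=-4+181/46·τ+111/23·τ²+-173/46·τ³=-477/368

  seg 0: a=1 b=-263/46 c=0 d=37/46
  seg 1: a=-4 b=181/46 c=111/23 d=-173/46
  seg 2: a=1 b=53/23 c=-297/46 d=99/46
S(5/2) = -477/368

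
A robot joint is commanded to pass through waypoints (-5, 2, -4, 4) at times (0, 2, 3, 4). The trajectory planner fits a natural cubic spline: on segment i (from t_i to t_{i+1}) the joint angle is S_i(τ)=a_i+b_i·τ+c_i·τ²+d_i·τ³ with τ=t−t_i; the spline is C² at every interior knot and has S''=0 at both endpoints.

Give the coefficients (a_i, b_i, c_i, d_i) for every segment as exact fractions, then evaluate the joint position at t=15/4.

Δ: Δ0=7/2, Δ1=-6, Δ2=8
row 1: diag=6, rhs=-57; c'=1/6, d'=-19/2
row 2: denom=4−1·1/6=23/6; d'=(84−1·-19/2)/(23/6)=561/23
back: M2=561/23
back: M1=-19/2−1/6·561/23=-312/23
M: M0=0, M1=-312/23, M2=561/23, M3=0
seg 0: a=-5, c=M0/2=0, d=(M1−M0)/(6·2)=-26/23, b=Δ0−h0·(2M0+M1)/6=369/46
seg 1: a=2, c=M1/2=-156/23, d=(M2−M1)/(6·1)=291/46, b=Δ1−h1·(2M1+M2)/6=-255/46
seg 2: a=-4, c=M2/2=561/46, d=(M3−M2)/(6·1)=-187/46, b=Δ2−h2·(2M2+M3)/6=-3/23
t_q=15/4 → seg 2, τ=3/4; S=-4+-3/23·τ+561/46·τ²+-187/46·τ³=3083/2944

  seg 0: a=-5 b=369/46 c=0 d=-26/23
  seg 1: a=2 b=-255/46 c=-156/23 d=291/46
  seg 2: a=-4 b=-3/23 c=561/46 d=-187/46
S(15/4) = 3083/2944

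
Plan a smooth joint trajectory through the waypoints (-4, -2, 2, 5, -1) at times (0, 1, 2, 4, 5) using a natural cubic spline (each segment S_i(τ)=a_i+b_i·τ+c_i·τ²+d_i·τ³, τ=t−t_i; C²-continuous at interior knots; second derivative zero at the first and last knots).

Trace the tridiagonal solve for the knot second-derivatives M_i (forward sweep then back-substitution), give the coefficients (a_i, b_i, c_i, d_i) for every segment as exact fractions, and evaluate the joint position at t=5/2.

  seg 0: a=-4 b=90/61 c=0 d=32/61
  seg 1: a=-2 b=186/61 c=96/61 d=-38/61
  seg 2: a=2 b=264/61 c=-18/61 d=-273/488
  seg 3: a=5 b=-435/122 c=-891/244 d=297/244
S(5/2) = 15695/3904

Δ: Δ0=2, Δ1=4, Δ2=3/2, Δ3=-6
row 1: diag=4, rhs=12; c'=1/4, d'=3
row 2: denom=6−1·1/4=23/4; d'=(-15−1·3)/(23/4)=-72/23
row 3: denom=6−2·8/23=122/23; d'=(-45−2·-72/23)/(122/23)=-891/122
back: M3=-891/122
back: M2=-72/23−8/23·-891/122=-36/61
back: M1=3−1/4·-36/61=192/61
M: M0=0, M1=192/61, M2=-36/61, M3=-891/122, M4=0
seg 0: a=-4, c=M0/2=0, d=(M1−M0)/(6·1)=32/61, b=Δ0−h0·(2M0+M1)/6=90/61
seg 1: a=-2, c=M1/2=96/61, d=(M2−M1)/(6·1)=-38/61, b=Δ1−h1·(2M1+M2)/6=186/61
seg 2: a=2, c=M2/2=-18/61, d=(M3−M2)/(6·2)=-273/488, b=Δ2−h2·(2M2+M3)/6=264/61
seg 3: a=5, c=M3/2=-891/244, d=(M4−M3)/(6·1)=297/244, b=Δ3−h3·(2M3+M4)/6=-435/122
t_q=5/2 → seg 2, τ=1/2; S=2+264/61·τ+-18/61·τ²+-273/488·τ³=15695/3904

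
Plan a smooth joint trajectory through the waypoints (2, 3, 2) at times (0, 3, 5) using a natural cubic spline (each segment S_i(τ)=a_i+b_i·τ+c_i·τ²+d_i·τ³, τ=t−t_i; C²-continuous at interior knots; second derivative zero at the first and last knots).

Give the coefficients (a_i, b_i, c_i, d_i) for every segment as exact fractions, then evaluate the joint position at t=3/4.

  seg 0: a=2 b=7/12 c=0 d=-1/36
  seg 1: a=3 b=-1/6 c=-1/4 d=1/24
S(3/4) = 621/256

Δ: Δ0=1/3, Δ1=-1/2
row 1: diag=10, rhs=-5; c'=1/5, d'=-1/2
back: M1=-1/2
M: M0=0, M1=-1/2, M2=0
seg 0: a=2, c=M0/2=0, d=(M1−M0)/(6·3)=-1/36, b=Δ0−h0·(2M0+M1)/6=7/12
seg 1: a=3, c=M1/2=-1/4, d=(M2−M1)/(6·2)=1/24, b=Δ1−h1·(2M1+M2)/6=-1/6
t_q=3/4 → seg 0, τ=3/4; S=2+7/12·τ+0·τ²+-1/36·τ³=621/256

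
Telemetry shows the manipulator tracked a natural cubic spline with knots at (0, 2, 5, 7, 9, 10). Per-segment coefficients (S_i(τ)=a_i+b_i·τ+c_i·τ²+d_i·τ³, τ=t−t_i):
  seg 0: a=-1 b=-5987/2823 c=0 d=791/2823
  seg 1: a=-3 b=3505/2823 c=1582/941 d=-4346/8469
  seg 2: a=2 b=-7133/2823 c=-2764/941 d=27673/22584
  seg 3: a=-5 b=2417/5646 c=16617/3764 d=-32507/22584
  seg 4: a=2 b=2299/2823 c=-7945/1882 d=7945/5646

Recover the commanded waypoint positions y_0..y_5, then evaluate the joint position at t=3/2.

y_0 = S_0(0) = a_0 = -1
y_1 = S_1(0) = a_1 = -3
y_2 = S_2(0) = a_2 = 2
y_3 = S_3(0) = a_3 = -5
y_4 = S_4(0) = a_4 = 2
y_5 = S_4(1) = 0
t_q=3/2 is in segment 0 (τ=3/2); S_0(τ)=-24357/7528

y_0=-1 y_1=-3 y_2=2 y_3=-5 y_4=2 y_5=0
S(3/2) = -24357/7528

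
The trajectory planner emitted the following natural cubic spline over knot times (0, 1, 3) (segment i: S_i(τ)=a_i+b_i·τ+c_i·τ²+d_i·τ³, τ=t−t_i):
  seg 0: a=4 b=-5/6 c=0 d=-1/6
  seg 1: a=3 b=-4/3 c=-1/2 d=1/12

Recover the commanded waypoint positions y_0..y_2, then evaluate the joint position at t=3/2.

y_0=4 y_1=3 y_2=-1
S(3/2) = 71/32

y_0 = S_0(0) = a_0 = 4
y_1 = S_1(0) = a_1 = 3
y_2 = S_1(2) = -1
t_q=3/2 is in segment 1 (τ=1/2); S_1(τ)=71/32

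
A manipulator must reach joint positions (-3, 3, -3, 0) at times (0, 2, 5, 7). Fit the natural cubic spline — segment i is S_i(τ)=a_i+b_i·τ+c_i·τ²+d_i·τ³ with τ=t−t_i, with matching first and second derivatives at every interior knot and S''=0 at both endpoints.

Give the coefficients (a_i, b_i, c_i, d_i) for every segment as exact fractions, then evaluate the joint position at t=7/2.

Δ: Δ0=3, Δ1=-2, Δ2=3/2
row 1: diag=10, rhs=-30; c'=3/10, d'=-3
row 2: denom=10−3·3/10=91/10; d'=(21−3·-3)/(91/10)=300/91
back: M2=300/91
back: M1=-3−3/10·300/91=-363/91
M: M0=0, M1=-363/91, M2=300/91, M3=0
seg 0: a=-3, c=M0/2=0, d=(M1−M0)/(6·2)=-121/364, b=Δ0−h0·(2M0+M1)/6=394/91
seg 1: a=3, c=M1/2=-363/182, d=(M2−M1)/(6·3)=17/42, b=Δ1−h1·(2M1+M2)/6=31/91
seg 2: a=-3, c=M2/2=150/91, d=(M3−M2)/(6·2)=-25/91, b=Δ2−h2·(2M2+M3)/6=-127/182
t_q=7/2 → seg 1, τ=3/2; S=3+31/91·τ+-363/182·τ²+17/42·τ³=81/208

  seg 0: a=-3 b=394/91 c=0 d=-121/364
  seg 1: a=3 b=31/91 c=-363/182 d=17/42
  seg 2: a=-3 b=-127/182 c=150/91 d=-25/91
S(7/2) = 81/208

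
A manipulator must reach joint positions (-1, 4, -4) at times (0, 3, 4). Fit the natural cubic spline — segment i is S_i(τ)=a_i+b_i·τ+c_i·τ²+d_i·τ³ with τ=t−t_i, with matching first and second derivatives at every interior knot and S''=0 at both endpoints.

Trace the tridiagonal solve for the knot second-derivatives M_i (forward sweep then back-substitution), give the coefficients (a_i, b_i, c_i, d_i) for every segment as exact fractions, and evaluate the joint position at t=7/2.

  seg 0: a=-1 b=127/24 c=0 d=-29/72
  seg 1: a=4 b=-67/12 c=-29/8 d=29/24
S(7/2) = 29/64

Δ: Δ0=5/3, Δ1=-8
row 1: diag=8, rhs=-58; c'=1/8, d'=-29/4
back: M1=-29/4
M: M0=0, M1=-29/4, M2=0
seg 0: a=-1, c=M0/2=0, d=(M1−M0)/(6·3)=-29/72, b=Δ0−h0·(2M0+M1)/6=127/24
seg 1: a=4, c=M1/2=-29/8, d=(M2−M1)/(6·1)=29/24, b=Δ1−h1·(2M1+M2)/6=-67/12
t_q=7/2 → seg 1, τ=1/2; S=4+-67/12·τ+-29/8·τ²+29/24·τ³=29/64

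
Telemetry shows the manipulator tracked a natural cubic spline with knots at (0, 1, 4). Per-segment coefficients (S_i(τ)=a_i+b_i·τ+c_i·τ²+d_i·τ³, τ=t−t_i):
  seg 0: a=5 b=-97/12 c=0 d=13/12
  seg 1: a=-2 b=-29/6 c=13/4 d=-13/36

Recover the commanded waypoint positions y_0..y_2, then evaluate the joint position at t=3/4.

y_0 = S_0(0) = a_0 = 5
y_1 = S_1(0) = a_1 = -2
y_2 = S_1(3) = 3
t_q=3/4 is in segment 0 (τ=3/4); S_0(τ)=-155/256

y_0=5 y_1=-2 y_2=3
S(3/4) = -155/256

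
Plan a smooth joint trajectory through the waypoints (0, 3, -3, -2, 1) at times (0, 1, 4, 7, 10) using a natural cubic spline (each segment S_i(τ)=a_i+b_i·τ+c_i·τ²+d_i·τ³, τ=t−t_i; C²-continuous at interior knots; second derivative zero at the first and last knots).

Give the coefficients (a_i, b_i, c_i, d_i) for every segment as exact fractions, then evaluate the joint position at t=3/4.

Δ: Δ0=3, Δ1=-2, Δ2=1/3, Δ3=1
row 1: diag=8, rhs=-30; c'=3/8, d'=-15/4
row 2: denom=12−3·3/8=87/8; d'=(14−3·-15/4)/(87/8)=202/87
row 3: denom=12−3·8/29=324/29; d'=(4−3·202/87)/(324/29)=-43/162
back: M3=-43/162
back: M2=202/87−8/29·-43/162=194/81
back: M1=-15/4−3/8·194/81=-251/54
M: M0=0, M1=-251/54, M2=194/81, M3=-43/162, M4=0
seg 0: a=0, c=M0/2=0, d=(M1−M0)/(6·1)=-251/324, b=Δ0−h0·(2M0+M1)/6=1223/324
seg 1: a=3, c=M1/2=-251/108, d=(M2−M1)/(6·3)=1141/2916, b=Δ1−h1·(2M1+M2)/6=235/162
seg 2: a=-3, c=M2/2=97/81, d=(M3−M2)/(6·3)=-431/2916, b=Δ2−h2·(2M2+M3)/6=-625/324
seg 3: a=-2, c=M3/2=-43/324, d=(M4−M3)/(6·3)=43/2916, b=Δ3−h3·(2M3+M4)/6=205/162
t_q=3/4 → seg 0, τ=3/4; S=0+1223/324·τ+0·τ²+-251/324·τ³=17309/6912

  seg 0: a=0 b=1223/324 c=0 d=-251/324
  seg 1: a=3 b=235/162 c=-251/108 d=1141/2916
  seg 2: a=-3 b=-625/324 c=97/81 d=-431/2916
  seg 3: a=-2 b=205/162 c=-43/324 d=43/2916
S(3/4) = 17309/6912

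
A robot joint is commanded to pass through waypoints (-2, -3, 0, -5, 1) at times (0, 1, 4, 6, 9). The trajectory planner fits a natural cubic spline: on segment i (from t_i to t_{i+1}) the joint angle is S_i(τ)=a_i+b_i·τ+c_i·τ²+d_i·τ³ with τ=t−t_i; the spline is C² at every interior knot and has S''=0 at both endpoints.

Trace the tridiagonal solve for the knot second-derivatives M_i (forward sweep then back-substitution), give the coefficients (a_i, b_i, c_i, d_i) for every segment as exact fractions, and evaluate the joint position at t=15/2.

Δ: Δ0=-1, Δ1=1, Δ2=-5/2, Δ3=2
row 1: diag=8, rhs=12; c'=3/8, d'=3/2
row 2: denom=10−3·3/8=71/8; d'=(-21−3·3/2)/(71/8)=-204/71
row 3: denom=10−2·16/71=678/71; d'=(27−2·-204/71)/(678/71)=775/226
back: M3=775/226
back: M2=-204/71−16/71·775/226=-412/113
back: M1=3/2−3/8·-412/113=324/113
M: M0=0, M1=324/113, M2=-412/113, M3=775/226, M4=0
seg 0: a=-2, c=M0/2=0, d=(M1−M0)/(6·1)=54/113, b=Δ0−h0·(2M0+M1)/6=-167/113
seg 1: a=-3, c=M1/2=162/113, d=(M2−M1)/(6·3)=-368/1017, b=Δ1−h1·(2M1+M2)/6=-5/113
seg 2: a=0, c=M2/2=-206/113, d=(M3−M2)/(6·2)=533/904, b=Δ2−h2·(2M2+M3)/6=-137/113
seg 3: a=-5, c=M3/2=775/452, d=(M4−M3)/(6·3)=-775/4068, b=Δ3−h3·(2M3+M4)/6=-323/226
t_q=15/2 → seg 3, τ=3/2; S=-5+-323/226·τ+775/452·τ²+-775/4068·τ³=-14207/3616

  seg 0: a=-2 b=-167/113 c=0 d=54/113
  seg 1: a=-3 b=-5/113 c=162/113 d=-368/1017
  seg 2: a=0 b=-137/113 c=-206/113 d=533/904
  seg 3: a=-5 b=-323/226 c=775/452 d=-775/4068
S(15/2) = -14207/3616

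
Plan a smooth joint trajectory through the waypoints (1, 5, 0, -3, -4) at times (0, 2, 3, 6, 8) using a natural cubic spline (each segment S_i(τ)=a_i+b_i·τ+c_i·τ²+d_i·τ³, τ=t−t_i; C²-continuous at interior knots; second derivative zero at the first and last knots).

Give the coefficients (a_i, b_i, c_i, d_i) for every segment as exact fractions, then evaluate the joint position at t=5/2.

Δ: Δ0=2, Δ1=-5, Δ2=-1, Δ3=-1/2
row 1: diag=6, rhs=-42; c'=1/6, d'=-7
row 2: denom=8−1·1/6=47/6; d'=(24−1·-7)/(47/6)=186/47
row 3: denom=10−3·18/47=416/47; d'=(3−3·186/47)/(416/47)=-417/416
back: M3=-417/416
back: M2=186/47−18/47·-417/416=903/208
back: M1=-7−1/6·903/208=-3213/416
M: M0=0, M1=-3213/416, M2=903/208, M3=-417/416, M4=0
seg 0: a=1, c=M0/2=0, d=(M1−M0)/(6·2)=-1071/1664, b=Δ0−h0·(2M0+M1)/6=1903/416
seg 1: a=5, c=M1/2=-3213/832, d=(M2−M1)/(6·1)=1673/832, b=Δ1−h1·(2M1+M2)/6=-655/208
seg 2: a=0, c=M2/2=903/416, d=(M3−M2)/(6·3)=-19/64, b=Δ2−h2·(2M2+M3)/6=-4027/832
seg 3: a=-3, c=M3/2=-417/832, d=(M4−M3)/(6·2)=139/1664, b=Δ3−h3·(2M3+M4)/6=35/208
t_q=5/2 → seg 1, τ=1/2; S=5+-655/208·τ+-3213/832·τ²+1673/832·τ³=18047/6656

  seg 0: a=1 b=1903/416 c=0 d=-1071/1664
  seg 1: a=5 b=-655/208 c=-3213/832 d=1673/832
  seg 2: a=0 b=-4027/832 c=903/416 d=-19/64
  seg 3: a=-3 b=35/208 c=-417/832 d=139/1664
S(5/2) = 18047/6656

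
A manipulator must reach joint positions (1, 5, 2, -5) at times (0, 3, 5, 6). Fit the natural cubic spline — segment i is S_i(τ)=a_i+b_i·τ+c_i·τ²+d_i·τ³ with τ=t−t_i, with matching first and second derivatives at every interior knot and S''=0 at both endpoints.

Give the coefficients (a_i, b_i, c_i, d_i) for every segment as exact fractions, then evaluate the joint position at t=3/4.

Δ: Δ0=4/3, Δ1=-3/2, Δ2=-7
row 1: diag=10, rhs=-17; c'=1/5, d'=-17/10
row 2: denom=6−2·1/5=28/5; d'=(-33−2·-17/10)/(28/5)=-37/7
back: M2=-37/7
back: M1=-17/10−1/5·-37/7=-9/14
M: M0=0, M1=-9/14, M2=-37/7, M3=0
seg 0: a=1, c=M0/2=0, d=(M1−M0)/(6·3)=-1/28, b=Δ0−h0·(2M0+M1)/6=139/84
seg 1: a=5, c=M1/2=-9/28, d=(M2−M1)/(6·2)=-65/168, b=Δ1−h1·(2M1+M2)/6=29/42
seg 2: a=2, c=M2/2=-37/14, d=(M3−M2)/(6·1)=37/42, b=Δ2−h2·(2M2+M3)/6=-110/21
t_q=3/4 → seg 0, τ=3/4; S=1+139/84·τ+0·τ²+-1/28·τ³=3989/1792

  seg 0: a=1 b=139/84 c=0 d=-1/28
  seg 1: a=5 b=29/42 c=-9/28 d=-65/168
  seg 2: a=2 b=-110/21 c=-37/14 d=37/42
S(3/4) = 3989/1792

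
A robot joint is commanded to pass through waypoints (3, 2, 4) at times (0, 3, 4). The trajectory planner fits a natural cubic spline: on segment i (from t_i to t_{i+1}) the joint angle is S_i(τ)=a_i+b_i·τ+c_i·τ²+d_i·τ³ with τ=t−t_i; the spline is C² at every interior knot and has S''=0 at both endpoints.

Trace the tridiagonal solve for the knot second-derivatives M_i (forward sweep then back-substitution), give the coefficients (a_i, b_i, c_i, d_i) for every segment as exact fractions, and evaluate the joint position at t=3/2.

Δ: Δ0=-1/3, Δ1=2
row 1: diag=8, rhs=14; c'=1/8, d'=7/4
back: M1=7/4
M: M0=0, M1=7/4, M2=0
seg 0: a=3, c=M0/2=0, d=(M1−M0)/(6·3)=7/72, b=Δ0−h0·(2M0+M1)/6=-29/24
seg 1: a=2, c=M1/2=7/8, d=(M2−M1)/(6·1)=-7/24, b=Δ1−h1·(2M1+M2)/6=17/12
t_q=3/2 → seg 0, τ=3/2; S=3+-29/24·τ+0·τ²+7/72·τ³=97/64

  seg 0: a=3 b=-29/24 c=0 d=7/72
  seg 1: a=2 b=17/12 c=7/8 d=-7/24
S(3/2) = 97/64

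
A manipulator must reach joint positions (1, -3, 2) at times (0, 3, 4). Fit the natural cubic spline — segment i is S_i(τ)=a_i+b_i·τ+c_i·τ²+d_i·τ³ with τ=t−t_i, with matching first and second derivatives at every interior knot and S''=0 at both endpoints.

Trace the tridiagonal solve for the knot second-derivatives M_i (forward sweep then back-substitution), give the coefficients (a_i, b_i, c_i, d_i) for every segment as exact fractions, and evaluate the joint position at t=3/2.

Δ: Δ0=-4/3, Δ1=5
row 1: diag=8, rhs=38; c'=1/8, d'=19/4
back: M1=19/4
M: M0=0, M1=19/4, M2=0
seg 0: a=1, c=M0/2=0, d=(M1−M0)/(6·3)=19/72, b=Δ0−h0·(2M0+M1)/6=-89/24
seg 1: a=-3, c=M1/2=19/8, d=(M2−M1)/(6·1)=-19/24, b=Δ1−h1·(2M1+M2)/6=41/12
t_q=3/2 → seg 0, τ=3/2; S=1+-89/24·τ+0·τ²+19/72·τ³=-235/64

  seg 0: a=1 b=-89/24 c=0 d=19/72
  seg 1: a=-3 b=41/12 c=19/8 d=-19/24
S(3/2) = -235/64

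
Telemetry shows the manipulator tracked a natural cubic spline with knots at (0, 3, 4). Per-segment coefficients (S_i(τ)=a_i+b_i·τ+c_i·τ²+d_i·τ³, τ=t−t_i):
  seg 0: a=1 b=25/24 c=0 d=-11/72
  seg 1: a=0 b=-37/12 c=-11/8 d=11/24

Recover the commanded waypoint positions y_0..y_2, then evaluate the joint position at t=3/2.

y_0 = S_0(0) = a_0 = 1
y_1 = S_1(0) = a_1 = 0
y_2 = S_1(1) = -4
t_q=3/2 is in segment 0 (τ=3/2); S_0(τ)=131/64

y_0=1 y_1=0 y_2=-4
S(3/2) = 131/64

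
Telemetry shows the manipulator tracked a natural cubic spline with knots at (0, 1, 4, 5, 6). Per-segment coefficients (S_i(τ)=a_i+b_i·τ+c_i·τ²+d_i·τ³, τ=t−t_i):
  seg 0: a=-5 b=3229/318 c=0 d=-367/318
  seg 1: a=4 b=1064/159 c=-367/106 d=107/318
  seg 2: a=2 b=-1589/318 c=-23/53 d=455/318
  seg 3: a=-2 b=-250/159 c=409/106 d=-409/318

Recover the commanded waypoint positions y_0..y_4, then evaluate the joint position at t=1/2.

y_0=-5 y_1=4 y_2=2 y_3=-2 y_4=-1
S(1/2) = -57/848

y_0 = S_0(0) = a_0 = -5
y_1 = S_1(0) = a_1 = 4
y_2 = S_2(0) = a_2 = 2
y_3 = S_3(0) = a_3 = -2
y_4 = S_3(1) = -1
t_q=1/2 is in segment 0 (τ=1/2); S_0(τ)=-57/848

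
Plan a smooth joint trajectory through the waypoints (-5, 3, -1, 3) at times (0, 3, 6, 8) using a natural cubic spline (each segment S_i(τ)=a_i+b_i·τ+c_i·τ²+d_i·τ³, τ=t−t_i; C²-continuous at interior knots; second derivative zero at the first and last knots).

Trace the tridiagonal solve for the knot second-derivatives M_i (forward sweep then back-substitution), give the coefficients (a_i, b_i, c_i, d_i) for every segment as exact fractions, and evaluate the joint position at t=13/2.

  seg 0: a=-5 b=446/111 c=0 d=-50/333
  seg 1: a=3 b=-4/111 c=-50/37 d=34/111
  seg 2: a=-1 b=14/111 c=52/37 d=-26/111
S(13/2) = -91/148

Δ: Δ0=8/3, Δ1=-4/3, Δ2=2
row 1: diag=12, rhs=-24; c'=1/4, d'=-2
row 2: denom=10−3·1/4=37/4; d'=(20−3·-2)/(37/4)=104/37
back: M2=104/37
back: M1=-2−1/4·104/37=-100/37
M: M0=0, M1=-100/37, M2=104/37, M3=0
seg 0: a=-5, c=M0/2=0, d=(M1−M0)/(6·3)=-50/333, b=Δ0−h0·(2M0+M1)/6=446/111
seg 1: a=3, c=M1/2=-50/37, d=(M2−M1)/(6·3)=34/111, b=Δ1−h1·(2M1+M2)/6=-4/111
seg 2: a=-1, c=M2/2=52/37, d=(M3−M2)/(6·2)=-26/111, b=Δ2−h2·(2M2+M3)/6=14/111
t_q=13/2 → seg 2, τ=1/2; S=-1+14/111·τ+52/37·τ²+-26/111·τ³=-91/148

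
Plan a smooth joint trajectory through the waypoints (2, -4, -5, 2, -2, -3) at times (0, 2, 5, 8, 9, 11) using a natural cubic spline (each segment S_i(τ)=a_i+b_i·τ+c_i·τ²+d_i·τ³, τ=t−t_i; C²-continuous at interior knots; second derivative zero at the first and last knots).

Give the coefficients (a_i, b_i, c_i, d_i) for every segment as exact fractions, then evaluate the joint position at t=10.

  seg 0: a=2 b=-5084/1559 c=0 d=407/6236
  seg 1: a=-4 b=-3863/1559 c=1221/3118 d=9071/84186
  seg 2: a=-5 b=8671/3118 c=6367/4677 d=-42389/84186
  seg 3: a=2 b=-4125/1559 c=-9885/3118 d=5663/3118
  seg 4: a=-2 b=-11031/3118 c=3552/1559 d=-592/1559
S(10) = -11347/3118

Δ: Δ0=-3, Δ1=-1/3, Δ2=7/3, Δ3=-4, Δ4=-1/2
row 1: diag=10, rhs=16; c'=3/10, d'=8/5
row 2: denom=12−3·3/10=111/10; d'=(16−3·8/5)/(111/10)=112/111
row 3: denom=8−3·10/37=266/37; d'=(-38−3·112/111)/(266/37)=-759/133
row 4: denom=6−1·37/266=1559/266; d'=(21−1·-759/133)/(1559/266)=7104/1559
back: M4=7104/1559
back: M3=-759/133−37/266·7104/1559=-9885/1559
back: M2=112/111−10/37·-9885/1559=12734/4677
back: M1=8/5−3/10·12734/4677=1221/1559
M: M0=0, M1=1221/1559, M2=12734/4677, M3=-9885/1559, M4=7104/1559, M5=0
seg 0: a=2, c=M0/2=0, d=(M1−M0)/(6·2)=407/6236, b=Δ0−h0·(2M0+M1)/6=-5084/1559
seg 1: a=-4, c=M1/2=1221/3118, d=(M2−M1)/(6·3)=9071/84186, b=Δ1−h1·(2M1+M2)/6=-3863/1559
seg 2: a=-5, c=M2/2=6367/4677, d=(M3−M2)/(6·3)=-42389/84186, b=Δ2−h2·(2M2+M3)/6=8671/3118
seg 3: a=2, c=M3/2=-9885/3118, d=(M4−M3)/(6·1)=5663/3118, b=Δ3−h3·(2M3+M4)/6=-4125/1559
seg 4: a=-2, c=M4/2=3552/1559, d=(M5−M4)/(6·2)=-592/1559, b=Δ4−h4·(2M4+M5)/6=-11031/3118
t_q=10 → seg 4, τ=1; S=-2+-11031/3118·τ+3552/1559·τ²+-592/1559·τ³=-11347/3118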